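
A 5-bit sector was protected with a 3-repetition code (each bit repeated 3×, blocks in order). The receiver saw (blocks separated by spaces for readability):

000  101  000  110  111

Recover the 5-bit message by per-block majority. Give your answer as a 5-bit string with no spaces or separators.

Block 1 (000): 0 ones → 0
Block 2 (101): 2 ones → 1
Block 3 (000): 0 ones → 0
Block 4 (110): 2 ones → 1
Block 5 (111): 3 ones → 1

01011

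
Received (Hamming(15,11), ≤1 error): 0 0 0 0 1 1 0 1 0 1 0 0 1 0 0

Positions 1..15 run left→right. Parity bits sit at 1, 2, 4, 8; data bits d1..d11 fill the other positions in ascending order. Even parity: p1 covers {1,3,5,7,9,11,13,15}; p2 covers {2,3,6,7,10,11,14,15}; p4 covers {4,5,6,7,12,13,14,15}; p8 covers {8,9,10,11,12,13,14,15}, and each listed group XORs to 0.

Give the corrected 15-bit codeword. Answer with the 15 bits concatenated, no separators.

s1 (pos 1,3,5,7,9,11,13,15): 0⊕0⊕1⊕0⊕0⊕0⊕1⊕0 = 0
s2 (pos 2,3,6,7,10,11,14,15): 0⊕0⊕1⊕0⊕1⊕0⊕0⊕0 = 0
s4 (pos 4,5,6,7,12,13,14,15): 0⊕1⊕1⊕0⊕0⊕1⊕0⊕0 = 1
s8 (pos 8,9,10,11,12,13,14,15): 1⊕0⊕1⊕0⊕0⊕1⊕0⊕0 = 1
Syndrome s8…s1 = 1100 → error at position 12.
Flip position 12: 000011010100100 → 000011010101100

000011010101100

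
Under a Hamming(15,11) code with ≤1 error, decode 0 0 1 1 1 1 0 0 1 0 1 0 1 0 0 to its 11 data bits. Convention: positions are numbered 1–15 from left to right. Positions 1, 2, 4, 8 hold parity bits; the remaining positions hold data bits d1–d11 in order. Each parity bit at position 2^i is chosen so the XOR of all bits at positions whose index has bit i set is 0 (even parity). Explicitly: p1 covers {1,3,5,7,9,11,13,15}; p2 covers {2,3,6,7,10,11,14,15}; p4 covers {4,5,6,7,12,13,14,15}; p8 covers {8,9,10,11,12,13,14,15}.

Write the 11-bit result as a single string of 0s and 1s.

11101000100

s1 (pos 1,3,5,7,9,11,13,15): 0⊕1⊕1⊕0⊕1⊕1⊕1⊕0 = 1
s2 (pos 2,3,6,7,10,11,14,15): 0⊕1⊕1⊕0⊕0⊕1⊕0⊕0 = 1
s4 (pos 4,5,6,7,12,13,14,15): 1⊕1⊕1⊕0⊕0⊕1⊕0⊕0 = 0
s8 (pos 8,9,10,11,12,13,14,15): 0⊕1⊕0⊕1⊕0⊕1⊕0⊕0 = 1
Syndrome s8…s1 = 1011 → error at position 11.
Flip position 11: 001111001010100 → 001111001000100
Read data bits from positions 3,5,6,7,9,10,11,12,13,14,15: 11101000100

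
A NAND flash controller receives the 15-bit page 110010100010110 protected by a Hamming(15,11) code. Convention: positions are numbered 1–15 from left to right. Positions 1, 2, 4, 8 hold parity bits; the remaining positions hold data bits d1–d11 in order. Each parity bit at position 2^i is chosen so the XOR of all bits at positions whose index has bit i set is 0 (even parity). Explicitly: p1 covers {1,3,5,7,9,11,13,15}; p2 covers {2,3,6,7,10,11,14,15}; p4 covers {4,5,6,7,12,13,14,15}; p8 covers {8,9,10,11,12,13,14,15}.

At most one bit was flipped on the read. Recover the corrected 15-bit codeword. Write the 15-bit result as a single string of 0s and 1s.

s1 (pos 1,3,5,7,9,11,13,15): 1⊕0⊕1⊕1⊕0⊕1⊕1⊕0 = 1
s2 (pos 2,3,6,7,10,11,14,15): 1⊕0⊕0⊕1⊕0⊕1⊕1⊕0 = 0
s4 (pos 4,5,6,7,12,13,14,15): 0⊕1⊕0⊕1⊕0⊕1⊕1⊕0 = 0
s8 (pos 8,9,10,11,12,13,14,15): 0⊕0⊕0⊕1⊕0⊕1⊕1⊕0 = 1
Syndrome s8…s1 = 1001 → error at position 9.
Flip position 9: 110010100010110 → 110010101010110

110010101010110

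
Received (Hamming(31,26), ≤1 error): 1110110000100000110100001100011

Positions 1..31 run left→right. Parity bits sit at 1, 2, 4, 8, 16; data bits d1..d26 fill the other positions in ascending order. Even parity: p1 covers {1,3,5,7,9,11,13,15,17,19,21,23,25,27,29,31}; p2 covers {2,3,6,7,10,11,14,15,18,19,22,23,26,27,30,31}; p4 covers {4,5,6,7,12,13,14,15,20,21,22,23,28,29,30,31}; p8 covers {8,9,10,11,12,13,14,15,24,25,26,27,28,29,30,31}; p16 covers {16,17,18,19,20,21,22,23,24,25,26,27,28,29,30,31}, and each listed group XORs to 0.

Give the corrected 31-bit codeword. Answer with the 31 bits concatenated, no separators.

s1 (pos 1,3,5,7,9,11,13,15,17,19,21,23,25,27,29,31): 1⊕1⊕1⊕0⊕0⊕1⊕0⊕0⊕1⊕0⊕0⊕0⊕1⊕0⊕0⊕1 = 1
s2 (pos 2,3,6,7,10,11,14,15,18,19,22,23,26,27,30,31): 1⊕1⊕1⊕0⊕0⊕1⊕0⊕0⊕1⊕0⊕0⊕0⊕1⊕0⊕1⊕1 = 0
s4 (pos 4,5,6,7,12,13,14,15,20,21,22,23,28,29,30,31): 0⊕1⊕1⊕0⊕0⊕0⊕0⊕0⊕1⊕0⊕0⊕0⊕0⊕0⊕1⊕1 = 1
s8 (pos 8,9,10,11,12,13,14,15,24,25,26,27,28,29,30,31): 0⊕0⊕0⊕1⊕0⊕0⊕0⊕0⊕0⊕1⊕1⊕0⊕0⊕0⊕1⊕1 = 1
s16 (pos 16,17,18,19,20,21,22,23,24,25,26,27,28,29,30,31): 0⊕1⊕1⊕0⊕1⊕0⊕0⊕0⊕0⊕1⊕1⊕0⊕0⊕0⊕1⊕1 = 1
Syndrome s16…s1 = 11101 → error at position 29.
Flip position 29: 1110110000100000110100001100011 → 1110110000100000110100001100111

1110110000100000110100001100111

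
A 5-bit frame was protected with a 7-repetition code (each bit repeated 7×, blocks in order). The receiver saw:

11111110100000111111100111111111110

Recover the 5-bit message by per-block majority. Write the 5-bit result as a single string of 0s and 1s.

Block 1 (1111111): 7 ones → 1
Block 2 (0100000): 1 one → 0
Block 3 (1111111): 7 ones → 1
Block 4 (0011111): 5 ones → 1
Block 5 (1111110): 6 ones → 1

10111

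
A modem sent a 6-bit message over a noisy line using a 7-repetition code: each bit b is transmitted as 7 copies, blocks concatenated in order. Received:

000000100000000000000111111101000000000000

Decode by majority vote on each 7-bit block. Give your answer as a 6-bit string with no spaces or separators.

000100

Block 1 (0000001): 1 one → 0
Block 2 (0000000): 0 ones → 0
Block 3 (0000000): 0 ones → 0
Block 4 (1111111): 7 ones → 1
Block 5 (0100000): 1 one → 0
Block 6 (0000000): 0 ones → 0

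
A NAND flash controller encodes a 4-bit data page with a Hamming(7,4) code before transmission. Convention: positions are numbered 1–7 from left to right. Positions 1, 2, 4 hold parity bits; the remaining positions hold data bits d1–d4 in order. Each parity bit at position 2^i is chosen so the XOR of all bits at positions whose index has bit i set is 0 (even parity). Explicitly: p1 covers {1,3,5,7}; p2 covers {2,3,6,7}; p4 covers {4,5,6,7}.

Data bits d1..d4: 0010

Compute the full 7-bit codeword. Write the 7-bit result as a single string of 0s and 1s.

Place data at non-parity positions: p1 p2 0 p4 0 1 0
p1 (pos 1,3,5,7): XOR of data positions = 0⊕0⊕0 = 0
p2 (pos 2,3,6,7): XOR of data positions = 0⊕1⊕0 = 1
p4 (pos 4,5,6,7): XOR of data positions = 0⊕1⊕0 = 1
Codeword: 0101010

0101010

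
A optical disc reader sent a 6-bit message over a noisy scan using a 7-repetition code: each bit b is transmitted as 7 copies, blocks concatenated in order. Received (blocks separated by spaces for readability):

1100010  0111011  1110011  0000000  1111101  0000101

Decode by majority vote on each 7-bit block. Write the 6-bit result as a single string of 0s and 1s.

011010

Block 1 (1100010): 3 ones → 0
Block 2 (0111011): 5 ones → 1
Block 3 (1110011): 5 ones → 1
Block 4 (0000000): 0 ones → 0
Block 5 (1111101): 6 ones → 1
Block 6 (0000101): 2 ones → 0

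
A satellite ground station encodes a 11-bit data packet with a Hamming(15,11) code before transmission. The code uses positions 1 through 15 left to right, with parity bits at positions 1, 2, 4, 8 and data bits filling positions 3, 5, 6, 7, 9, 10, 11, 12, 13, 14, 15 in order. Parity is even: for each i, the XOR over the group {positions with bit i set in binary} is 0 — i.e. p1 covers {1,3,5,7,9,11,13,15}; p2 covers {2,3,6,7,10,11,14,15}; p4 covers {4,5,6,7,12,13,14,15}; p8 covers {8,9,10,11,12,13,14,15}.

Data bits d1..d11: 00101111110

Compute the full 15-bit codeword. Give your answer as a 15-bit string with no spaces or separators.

100001001111110

Place data at non-parity positions: p1 p2 0 p4 0 1 0 p8 1 1 1 1 1 1 0
p1 (pos 1,3,5,7,9,11,13,15): XOR of data positions = 0⊕0⊕0⊕1⊕1⊕1⊕0 = 1
p2 (pos 2,3,6,7,10,11,14,15): XOR of data positions = 0⊕1⊕0⊕1⊕1⊕1⊕0 = 0
p4 (pos 4,5,6,7,12,13,14,15): XOR of data positions = 0⊕1⊕0⊕1⊕1⊕1⊕0 = 0
p8 (pos 8,9,10,11,12,13,14,15): XOR of data positions = 1⊕1⊕1⊕1⊕1⊕1⊕0 = 0
Codeword: 100001001111110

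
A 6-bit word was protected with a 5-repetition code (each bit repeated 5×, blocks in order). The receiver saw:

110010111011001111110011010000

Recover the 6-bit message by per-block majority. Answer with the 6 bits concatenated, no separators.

111100

Block 1 (11001): 3 ones → 1
Block 2 (01110): 3 ones → 1
Block 3 (11001): 3 ones → 1
Block 4 (11111): 5 ones → 1
Block 5 (00110): 2 ones → 0
Block 6 (10000): 1 one → 0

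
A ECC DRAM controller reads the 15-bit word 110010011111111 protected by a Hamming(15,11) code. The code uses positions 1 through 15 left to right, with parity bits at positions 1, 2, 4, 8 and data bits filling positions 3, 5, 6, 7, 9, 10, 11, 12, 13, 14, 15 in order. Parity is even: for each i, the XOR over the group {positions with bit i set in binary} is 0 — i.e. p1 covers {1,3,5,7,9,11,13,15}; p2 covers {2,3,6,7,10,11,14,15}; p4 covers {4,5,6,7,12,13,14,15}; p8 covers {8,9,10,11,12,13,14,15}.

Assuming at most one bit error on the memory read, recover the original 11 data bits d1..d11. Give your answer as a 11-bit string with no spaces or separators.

01101111111

s1 (pos 1,3,5,7,9,11,13,15): 1⊕0⊕1⊕0⊕1⊕1⊕1⊕1 = 0
s2 (pos 2,3,6,7,10,11,14,15): 1⊕0⊕0⊕0⊕1⊕1⊕1⊕1 = 1
s4 (pos 4,5,6,7,12,13,14,15): 0⊕1⊕0⊕0⊕1⊕1⊕1⊕1 = 1
s8 (pos 8,9,10,11,12,13,14,15): 1⊕1⊕1⊕1⊕1⊕1⊕1⊕1 = 0
Syndrome s8…s1 = 0110 → error at position 6.
Flip position 6: 110010011111111 → 110011011111111
Read data bits from positions 3,5,6,7,9,10,11,12,13,14,15: 01101111111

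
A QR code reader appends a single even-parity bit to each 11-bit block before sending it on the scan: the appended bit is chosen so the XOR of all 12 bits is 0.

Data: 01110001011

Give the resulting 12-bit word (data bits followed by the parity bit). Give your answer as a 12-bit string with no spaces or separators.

011100010110

XOR of the 11 data bits: 0⊕1⊕1⊕1⊕0⊕0⊕0⊕1⊕0⊕1⊕1 = 0
Parity bit = 0 (so all 12 bits XOR to 0).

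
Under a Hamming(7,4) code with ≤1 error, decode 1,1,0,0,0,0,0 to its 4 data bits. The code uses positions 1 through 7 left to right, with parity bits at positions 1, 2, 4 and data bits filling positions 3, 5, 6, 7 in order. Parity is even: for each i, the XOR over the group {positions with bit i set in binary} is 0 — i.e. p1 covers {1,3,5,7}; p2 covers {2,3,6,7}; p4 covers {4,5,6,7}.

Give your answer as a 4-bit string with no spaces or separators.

s1 (pos 1,3,5,7): 1⊕0⊕0⊕0 = 1
s2 (pos 2,3,6,7): 1⊕0⊕0⊕0 = 1
s4 (pos 4,5,6,7): 0⊕0⊕0⊕0 = 0
Syndrome s4…s1 = 011 → error at position 3.
Flip position 3: 1100000 → 1110000
Read data bits from positions 3,5,6,7: 1000

1000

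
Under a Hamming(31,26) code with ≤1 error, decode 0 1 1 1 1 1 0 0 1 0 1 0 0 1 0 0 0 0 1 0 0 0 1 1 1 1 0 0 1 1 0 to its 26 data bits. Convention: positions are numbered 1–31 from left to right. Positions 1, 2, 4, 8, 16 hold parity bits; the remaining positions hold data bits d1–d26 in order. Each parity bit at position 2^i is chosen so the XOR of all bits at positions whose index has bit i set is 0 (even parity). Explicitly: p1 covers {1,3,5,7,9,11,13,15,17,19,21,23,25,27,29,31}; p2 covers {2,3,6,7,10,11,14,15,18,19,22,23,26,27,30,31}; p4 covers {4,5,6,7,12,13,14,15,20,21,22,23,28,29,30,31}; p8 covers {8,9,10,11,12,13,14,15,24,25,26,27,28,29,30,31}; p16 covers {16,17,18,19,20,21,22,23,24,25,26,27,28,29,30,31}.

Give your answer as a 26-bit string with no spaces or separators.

s1 (pos 1,3,5,7,9,11,13,15,17,19,21,23,25,27,29,31): 0⊕1⊕1⊕0⊕1⊕1⊕0⊕0⊕0⊕1⊕0⊕1⊕1⊕0⊕1⊕0 = 0
s2 (pos 2,3,6,7,10,11,14,15,18,19,22,23,26,27,30,31): 1⊕1⊕1⊕0⊕0⊕1⊕1⊕0⊕0⊕1⊕0⊕1⊕1⊕0⊕1⊕0 = 1
s4 (pos 4,5,6,7,12,13,14,15,20,21,22,23,28,29,30,31): 1⊕1⊕1⊕0⊕0⊕0⊕1⊕0⊕0⊕0⊕0⊕1⊕0⊕1⊕1⊕0 = 1
s8 (pos 8,9,10,11,12,13,14,15,24,25,26,27,28,29,30,31): 0⊕1⊕0⊕1⊕0⊕0⊕1⊕0⊕1⊕1⊕1⊕0⊕0⊕1⊕1⊕0 = 0
s16 (pos 16,17,18,19,20,21,22,23,24,25,26,27,28,29,30,31): 0⊕0⊕0⊕1⊕0⊕0⊕0⊕1⊕1⊕1⊕1⊕0⊕0⊕1⊕1⊕0 = 1
Syndrome s16…s1 = 10110 → error at position 22.
Flip position 22: 0111110010100100001000111100110 → 0111110010100100001001111100110
Read data bits from positions 3,5,6,7,9,10,11,12,13,14,15,17,18,19,20,21,22,23,24,25,26,27,28,29,30,31: 11101010010001001111100110

11101010010001001111100110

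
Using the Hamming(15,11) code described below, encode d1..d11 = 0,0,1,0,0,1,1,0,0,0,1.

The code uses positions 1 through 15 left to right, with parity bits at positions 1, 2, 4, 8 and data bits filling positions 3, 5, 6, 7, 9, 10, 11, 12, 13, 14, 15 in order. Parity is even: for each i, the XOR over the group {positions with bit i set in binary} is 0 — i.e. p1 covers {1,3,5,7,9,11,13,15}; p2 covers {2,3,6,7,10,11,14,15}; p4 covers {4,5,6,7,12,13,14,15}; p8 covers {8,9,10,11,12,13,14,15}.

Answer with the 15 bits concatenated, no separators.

000001010110001

Place data at non-parity positions: p1 p2 0 p4 0 1 0 p8 0 1 1 0 0 0 1
p1 (pos 1,3,5,7,9,11,13,15): XOR of data positions = 0⊕0⊕0⊕0⊕1⊕0⊕1 = 0
p2 (pos 2,3,6,7,10,11,14,15): XOR of data positions = 0⊕1⊕0⊕1⊕1⊕0⊕1 = 0
p4 (pos 4,5,6,7,12,13,14,15): XOR of data positions = 0⊕1⊕0⊕0⊕0⊕0⊕1 = 0
p8 (pos 8,9,10,11,12,13,14,15): XOR of data positions = 0⊕1⊕1⊕0⊕0⊕0⊕1 = 1
Codeword: 000001010110001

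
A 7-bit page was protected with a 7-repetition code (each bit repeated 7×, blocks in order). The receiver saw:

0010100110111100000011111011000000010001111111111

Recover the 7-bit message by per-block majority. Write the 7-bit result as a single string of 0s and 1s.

Block 1 (0010100): 2 ones → 0
Block 2 (1101111): 6 ones → 1
Block 3 (0000001): 1 one → 0
Block 4 (1111011): 6 ones → 1
Block 5 (0000000): 0 ones → 0
Block 6 (1000111): 4 ones → 1
Block 7 (1111111): 7 ones → 1

0101011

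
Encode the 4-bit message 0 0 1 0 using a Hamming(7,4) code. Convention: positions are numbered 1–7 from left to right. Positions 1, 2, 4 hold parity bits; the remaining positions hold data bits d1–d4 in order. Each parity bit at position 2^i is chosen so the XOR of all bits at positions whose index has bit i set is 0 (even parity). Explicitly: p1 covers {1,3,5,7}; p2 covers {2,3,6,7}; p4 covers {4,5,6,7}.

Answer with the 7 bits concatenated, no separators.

0101010

Place data at non-parity positions: p1 p2 0 p4 0 1 0
p1 (pos 1,3,5,7): XOR of data positions = 0⊕0⊕0 = 0
p2 (pos 2,3,6,7): XOR of data positions = 0⊕1⊕0 = 1
p4 (pos 4,5,6,7): XOR of data positions = 0⊕1⊕0 = 1
Codeword: 0101010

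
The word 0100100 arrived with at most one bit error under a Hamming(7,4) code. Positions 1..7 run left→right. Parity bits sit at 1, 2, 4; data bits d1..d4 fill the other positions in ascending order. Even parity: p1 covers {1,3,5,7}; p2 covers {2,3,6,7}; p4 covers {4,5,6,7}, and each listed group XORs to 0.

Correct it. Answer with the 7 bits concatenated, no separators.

0100101

s1 (pos 1,3,5,7): 0⊕0⊕1⊕0 = 1
s2 (pos 2,3,6,7): 1⊕0⊕0⊕0 = 1
s4 (pos 4,5,6,7): 0⊕1⊕0⊕0 = 1
Syndrome s4…s1 = 111 → error at position 7.
Flip position 7: 0100100 → 0100101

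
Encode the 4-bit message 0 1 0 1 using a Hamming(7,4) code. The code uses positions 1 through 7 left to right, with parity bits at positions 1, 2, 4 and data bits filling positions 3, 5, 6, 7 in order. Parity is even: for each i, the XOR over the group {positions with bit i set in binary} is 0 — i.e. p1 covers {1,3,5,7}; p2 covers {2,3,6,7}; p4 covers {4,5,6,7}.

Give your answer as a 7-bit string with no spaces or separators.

0100101

Place data at non-parity positions: p1 p2 0 p4 1 0 1
p1 (pos 1,3,5,7): XOR of data positions = 0⊕1⊕1 = 0
p2 (pos 2,3,6,7): XOR of data positions = 0⊕0⊕1 = 1
p4 (pos 4,5,6,7): XOR of data positions = 1⊕0⊕1 = 0
Codeword: 0100101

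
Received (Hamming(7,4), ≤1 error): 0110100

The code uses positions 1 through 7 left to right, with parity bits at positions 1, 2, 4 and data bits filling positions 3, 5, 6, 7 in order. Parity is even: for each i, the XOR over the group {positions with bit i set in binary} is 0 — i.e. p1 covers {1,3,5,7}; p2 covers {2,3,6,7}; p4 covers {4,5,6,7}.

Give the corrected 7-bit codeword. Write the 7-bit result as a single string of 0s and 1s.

s1 (pos 1,3,5,7): 0⊕1⊕1⊕0 = 0
s2 (pos 2,3,6,7): 1⊕1⊕0⊕0 = 0
s4 (pos 4,5,6,7): 0⊕1⊕0⊕0 = 1
Syndrome s4…s1 = 100 → error at position 4.
Flip position 4: 0110100 → 0111100

0111100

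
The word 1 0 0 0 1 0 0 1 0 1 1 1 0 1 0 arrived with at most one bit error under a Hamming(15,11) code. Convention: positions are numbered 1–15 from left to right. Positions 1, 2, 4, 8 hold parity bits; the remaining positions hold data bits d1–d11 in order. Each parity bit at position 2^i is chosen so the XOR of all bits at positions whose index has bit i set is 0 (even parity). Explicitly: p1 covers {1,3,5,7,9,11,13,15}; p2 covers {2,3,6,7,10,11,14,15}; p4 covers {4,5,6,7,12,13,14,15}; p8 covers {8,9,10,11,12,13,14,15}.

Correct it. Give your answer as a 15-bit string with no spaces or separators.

s1 (pos 1,3,5,7,9,11,13,15): 1⊕0⊕1⊕0⊕0⊕1⊕0⊕0 = 1
s2 (pos 2,3,6,7,10,11,14,15): 0⊕0⊕0⊕0⊕1⊕1⊕1⊕0 = 1
s4 (pos 4,5,6,7,12,13,14,15): 0⊕1⊕0⊕0⊕1⊕0⊕1⊕0 = 1
s8 (pos 8,9,10,11,12,13,14,15): 1⊕0⊕1⊕1⊕1⊕0⊕1⊕0 = 1
Syndrome s8…s1 = 1111 → error at position 15.
Flip position 15: 100010010111010 → 100010010111011

100010010111011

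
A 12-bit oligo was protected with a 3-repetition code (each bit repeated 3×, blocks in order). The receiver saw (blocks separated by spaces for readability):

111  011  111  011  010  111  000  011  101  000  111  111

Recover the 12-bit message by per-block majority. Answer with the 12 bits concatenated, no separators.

Block 1 (111): 3 ones → 1
Block 2 (011): 2 ones → 1
Block 3 (111): 3 ones → 1
Block 4 (011): 2 ones → 1
Block 5 (010): 1 one → 0
Block 6 (111): 3 ones → 1
Block 7 (000): 0 ones → 0
Block 8 (011): 2 ones → 1
Block 9 (101): 2 ones → 1
Block 10 (000): 0 ones → 0
Block 11 (111): 3 ones → 1
Block 12 (111): 3 ones → 1

111101011011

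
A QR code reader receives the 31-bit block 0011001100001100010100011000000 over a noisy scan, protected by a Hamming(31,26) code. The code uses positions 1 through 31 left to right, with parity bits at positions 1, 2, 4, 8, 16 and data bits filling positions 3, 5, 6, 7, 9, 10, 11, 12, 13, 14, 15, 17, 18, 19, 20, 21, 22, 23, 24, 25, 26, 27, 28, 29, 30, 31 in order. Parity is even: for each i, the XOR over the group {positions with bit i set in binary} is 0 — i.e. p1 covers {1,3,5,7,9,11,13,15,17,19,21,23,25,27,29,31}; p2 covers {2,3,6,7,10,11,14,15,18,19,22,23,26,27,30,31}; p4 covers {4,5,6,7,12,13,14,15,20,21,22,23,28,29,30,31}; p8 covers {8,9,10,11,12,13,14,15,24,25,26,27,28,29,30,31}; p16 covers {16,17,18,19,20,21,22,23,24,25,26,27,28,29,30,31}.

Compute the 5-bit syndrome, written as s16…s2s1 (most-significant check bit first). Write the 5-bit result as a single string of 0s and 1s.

01100

s1 (pos 1,3,5,7,9,11,13,15,17,19,21,23,25,27,29,31): 0⊕1⊕0⊕1⊕0⊕0⊕1⊕0⊕0⊕0⊕0⊕0⊕1⊕0⊕0⊕0 = 0
s2 (pos 2,3,6,7,10,11,14,15,18,19,22,23,26,27,30,31): 0⊕1⊕0⊕1⊕0⊕0⊕1⊕0⊕1⊕0⊕0⊕0⊕0⊕0⊕0⊕0 = 0
s4 (pos 4,5,6,7,12,13,14,15,20,21,22,23,28,29,30,31): 1⊕0⊕0⊕1⊕0⊕1⊕1⊕0⊕1⊕0⊕0⊕0⊕0⊕0⊕0⊕0 = 1
s8 (pos 8,9,10,11,12,13,14,15,24,25,26,27,28,29,30,31): 1⊕0⊕0⊕0⊕0⊕1⊕1⊕0⊕1⊕1⊕0⊕0⊕0⊕0⊕0⊕0 = 1
s16 (pos 16,17,18,19,20,21,22,23,24,25,26,27,28,29,30,31): 0⊕0⊕1⊕0⊕1⊕0⊕0⊕0⊕1⊕1⊕0⊕0⊕0⊕0⊕0⊕0 = 0
Syndrome s16…s1 = 01100 → error at position 12.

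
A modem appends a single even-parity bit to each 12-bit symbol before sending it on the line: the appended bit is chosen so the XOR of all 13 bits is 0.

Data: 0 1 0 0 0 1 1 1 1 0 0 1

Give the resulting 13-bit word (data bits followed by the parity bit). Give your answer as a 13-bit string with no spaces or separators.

0100011110010

XOR of the 12 data bits: 0⊕1⊕0⊕0⊕0⊕1⊕1⊕1⊕1⊕0⊕0⊕1 = 0
Parity bit = 0 (so all 13 bits XOR to 0).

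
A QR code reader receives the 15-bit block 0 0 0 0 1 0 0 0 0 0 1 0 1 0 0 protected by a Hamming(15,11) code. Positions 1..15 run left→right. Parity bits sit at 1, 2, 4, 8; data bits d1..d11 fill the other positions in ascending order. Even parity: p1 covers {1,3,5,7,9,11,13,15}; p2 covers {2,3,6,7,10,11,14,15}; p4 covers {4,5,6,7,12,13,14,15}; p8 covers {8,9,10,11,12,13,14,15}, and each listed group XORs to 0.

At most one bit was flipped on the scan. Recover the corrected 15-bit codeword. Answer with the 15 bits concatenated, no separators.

001010000010100

s1 (pos 1,3,5,7,9,11,13,15): 0⊕0⊕1⊕0⊕0⊕1⊕1⊕0 = 1
s2 (pos 2,3,6,7,10,11,14,15): 0⊕0⊕0⊕0⊕0⊕1⊕0⊕0 = 1
s4 (pos 4,5,6,7,12,13,14,15): 0⊕1⊕0⊕0⊕0⊕1⊕0⊕0 = 0
s8 (pos 8,9,10,11,12,13,14,15): 0⊕0⊕0⊕1⊕0⊕1⊕0⊕0 = 0
Syndrome s8…s1 = 0011 → error at position 3.
Flip position 3: 000010000010100 → 001010000010100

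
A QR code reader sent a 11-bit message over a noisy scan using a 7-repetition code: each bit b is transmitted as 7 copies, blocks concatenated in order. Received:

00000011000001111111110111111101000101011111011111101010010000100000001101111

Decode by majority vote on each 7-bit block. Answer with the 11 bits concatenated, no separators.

00110111001

Block 1 (0000001): 1 one → 0
Block 2 (1000001): 2 ones → 0
Block 3 (1111111): 7 ones → 1
Block 4 (1011111): 6 ones → 1
Block 5 (1101000): 3 ones → 0
Block 6 (1010111): 5 ones → 1
Block 7 (1101111): 6 ones → 1
Block 8 (1101010): 4 ones → 1
Block 9 (0100001): 2 ones → 0
Block 10 (0000000): 0 ones → 0
Block 11 (1101111): 6 ones → 1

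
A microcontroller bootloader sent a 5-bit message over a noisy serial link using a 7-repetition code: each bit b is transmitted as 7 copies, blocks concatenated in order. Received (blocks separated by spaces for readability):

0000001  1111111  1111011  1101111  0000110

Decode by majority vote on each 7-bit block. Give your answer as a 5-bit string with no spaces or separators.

Block 1 (0000001): 1 one → 0
Block 2 (1111111): 7 ones → 1
Block 3 (1111011): 6 ones → 1
Block 4 (1101111): 6 ones → 1
Block 5 (0000110): 2 ones → 0

01110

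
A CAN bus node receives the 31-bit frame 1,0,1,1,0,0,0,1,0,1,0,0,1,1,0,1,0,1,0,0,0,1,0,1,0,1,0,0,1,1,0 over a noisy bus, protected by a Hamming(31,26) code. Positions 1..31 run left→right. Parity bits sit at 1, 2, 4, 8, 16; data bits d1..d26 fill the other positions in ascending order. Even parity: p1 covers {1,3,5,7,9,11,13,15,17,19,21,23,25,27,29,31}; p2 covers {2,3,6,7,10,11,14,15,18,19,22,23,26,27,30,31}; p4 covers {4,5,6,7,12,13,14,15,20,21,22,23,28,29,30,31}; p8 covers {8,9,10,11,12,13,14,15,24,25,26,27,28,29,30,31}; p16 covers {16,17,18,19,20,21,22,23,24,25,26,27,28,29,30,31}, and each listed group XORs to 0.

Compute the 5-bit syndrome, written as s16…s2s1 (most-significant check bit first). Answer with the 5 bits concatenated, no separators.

s1 (pos 1,3,5,7,9,11,13,15,17,19,21,23,25,27,29,31): 1⊕1⊕0⊕0⊕0⊕0⊕1⊕0⊕0⊕0⊕0⊕0⊕0⊕0⊕1⊕0 = 0
s2 (pos 2,3,6,7,10,11,14,15,18,19,22,23,26,27,30,31): 0⊕1⊕0⊕0⊕1⊕0⊕1⊕0⊕1⊕0⊕1⊕0⊕1⊕0⊕1⊕0 = 1
s4 (pos 4,5,6,7,12,13,14,15,20,21,22,23,28,29,30,31): 1⊕0⊕0⊕0⊕0⊕1⊕1⊕0⊕0⊕0⊕1⊕0⊕0⊕1⊕1⊕0 = 0
s8 (pos 8,9,10,11,12,13,14,15,24,25,26,27,28,29,30,31): 1⊕0⊕1⊕0⊕0⊕1⊕1⊕0⊕1⊕0⊕1⊕0⊕0⊕1⊕1⊕0 = 0
s16 (pos 16,17,18,19,20,21,22,23,24,25,26,27,28,29,30,31): 1⊕0⊕1⊕0⊕0⊕0⊕1⊕0⊕1⊕0⊕1⊕0⊕0⊕1⊕1⊕0 = 1
Syndrome s16…s1 = 10010 → error at position 18.

10010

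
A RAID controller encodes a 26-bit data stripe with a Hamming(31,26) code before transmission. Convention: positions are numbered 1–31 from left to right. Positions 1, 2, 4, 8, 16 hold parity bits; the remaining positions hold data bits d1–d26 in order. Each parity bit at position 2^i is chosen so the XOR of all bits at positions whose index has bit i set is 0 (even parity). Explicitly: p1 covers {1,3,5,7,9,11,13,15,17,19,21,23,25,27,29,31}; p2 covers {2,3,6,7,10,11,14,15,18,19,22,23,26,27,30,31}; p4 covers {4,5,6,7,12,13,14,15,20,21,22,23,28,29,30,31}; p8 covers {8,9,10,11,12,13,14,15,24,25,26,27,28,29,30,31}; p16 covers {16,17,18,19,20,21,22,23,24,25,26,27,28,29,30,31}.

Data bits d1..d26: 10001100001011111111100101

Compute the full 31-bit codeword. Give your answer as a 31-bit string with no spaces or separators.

Place data at non-parity positions: p1 p2 1 p4 0 0 0 p8 1 1 0 0 0 0 1 p16 0 1 1 1 1 1 1 1 1 1 0 0 1 0 1
p1 (pos 1,3,5,7,9,11,13,15,17,19,21,23,25,27,29,31): XOR of data positions = 1⊕0⊕0⊕1⊕0⊕0⊕1⊕0⊕1⊕1⊕1⊕1⊕0⊕1⊕1 = 1
p2 (pos 2,3,6,7,10,11,14,15,18,19,22,23,26,27,30,31): XOR of data positions = 1⊕0⊕0⊕1⊕0⊕0⊕1⊕1⊕1⊕1⊕1⊕1⊕0⊕0⊕1 = 1
p4 (pos 4,5,6,7,12,13,14,15,20,21,22,23,28,29,30,31): XOR of data positions = 0⊕0⊕0⊕0⊕0⊕0⊕1⊕1⊕1⊕1⊕1⊕0⊕1⊕0⊕1 = 1
p8 (pos 8,9,10,11,12,13,14,15,24,25,26,27,28,29,30,31): XOR of data positions = 1⊕1⊕0⊕0⊕0⊕0⊕1⊕1⊕1⊕1⊕0⊕0⊕1⊕0⊕1 = 0
p16 (pos 16,17,18,19,20,21,22,23,24,25,26,27,28,29,30,31): XOR of data positions = 0⊕1⊕1⊕1⊕1⊕1⊕1⊕1⊕1⊕1⊕0⊕0⊕1⊕0⊕1 = 1
Codeword: 1111000011000011011111111100101

1111000011000011011111111100101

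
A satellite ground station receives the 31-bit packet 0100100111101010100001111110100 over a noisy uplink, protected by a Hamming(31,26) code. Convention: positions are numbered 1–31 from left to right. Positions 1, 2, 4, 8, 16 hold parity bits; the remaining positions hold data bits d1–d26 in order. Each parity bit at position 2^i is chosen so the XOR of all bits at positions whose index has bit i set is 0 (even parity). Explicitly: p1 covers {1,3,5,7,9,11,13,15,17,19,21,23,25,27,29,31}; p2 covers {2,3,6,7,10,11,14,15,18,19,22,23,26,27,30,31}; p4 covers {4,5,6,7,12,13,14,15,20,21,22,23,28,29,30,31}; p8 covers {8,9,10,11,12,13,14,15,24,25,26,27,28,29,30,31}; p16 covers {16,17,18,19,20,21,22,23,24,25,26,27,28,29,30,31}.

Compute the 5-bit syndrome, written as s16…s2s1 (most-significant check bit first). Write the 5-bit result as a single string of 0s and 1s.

s1 (pos 1,3,5,7,9,11,13,15,17,19,21,23,25,27,29,31): 0⊕0⊕1⊕0⊕1⊕1⊕1⊕1⊕1⊕0⊕0⊕1⊕1⊕1⊕1⊕0 = 0
s2 (pos 2,3,6,7,10,11,14,15,18,19,22,23,26,27,30,31): 1⊕0⊕0⊕0⊕1⊕1⊕0⊕1⊕0⊕0⊕1⊕1⊕1⊕1⊕0⊕0 = 0
s4 (pos 4,5,6,7,12,13,14,15,20,21,22,23,28,29,30,31): 0⊕1⊕0⊕0⊕0⊕1⊕0⊕1⊕0⊕0⊕1⊕1⊕0⊕1⊕0⊕0 = 0
s8 (pos 8,9,10,11,12,13,14,15,24,25,26,27,28,29,30,31): 1⊕1⊕1⊕1⊕0⊕1⊕0⊕1⊕1⊕1⊕1⊕1⊕0⊕1⊕0⊕0 = 1
s16 (pos 16,17,18,19,20,21,22,23,24,25,26,27,28,29,30,31): 0⊕1⊕0⊕0⊕0⊕0⊕1⊕1⊕1⊕1⊕1⊕1⊕0⊕1⊕0⊕0 = 0
Syndrome s16…s1 = 01000 → error at position 8.

01000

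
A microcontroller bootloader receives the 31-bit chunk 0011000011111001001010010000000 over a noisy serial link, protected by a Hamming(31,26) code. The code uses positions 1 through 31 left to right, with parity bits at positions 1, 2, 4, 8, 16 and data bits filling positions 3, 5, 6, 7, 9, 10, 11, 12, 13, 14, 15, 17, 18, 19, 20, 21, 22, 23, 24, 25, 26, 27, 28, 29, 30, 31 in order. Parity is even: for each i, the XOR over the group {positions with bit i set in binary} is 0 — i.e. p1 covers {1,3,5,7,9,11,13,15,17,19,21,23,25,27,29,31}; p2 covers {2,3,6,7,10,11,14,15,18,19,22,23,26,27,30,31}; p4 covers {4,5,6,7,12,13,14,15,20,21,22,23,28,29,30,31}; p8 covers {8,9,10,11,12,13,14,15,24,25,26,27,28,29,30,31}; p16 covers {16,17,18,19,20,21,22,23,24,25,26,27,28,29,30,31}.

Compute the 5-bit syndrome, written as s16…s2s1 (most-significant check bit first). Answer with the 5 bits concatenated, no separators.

00000

s1 (pos 1,3,5,7,9,11,13,15,17,19,21,23,25,27,29,31): 0⊕1⊕0⊕0⊕1⊕1⊕1⊕0⊕0⊕1⊕1⊕0⊕0⊕0⊕0⊕0 = 0
s2 (pos 2,3,6,7,10,11,14,15,18,19,22,23,26,27,30,31): 0⊕1⊕0⊕0⊕1⊕1⊕0⊕0⊕0⊕1⊕0⊕0⊕0⊕0⊕0⊕0 = 0
s4 (pos 4,5,6,7,12,13,14,15,20,21,22,23,28,29,30,31): 1⊕0⊕0⊕0⊕1⊕1⊕0⊕0⊕0⊕1⊕0⊕0⊕0⊕0⊕0⊕0 = 0
s8 (pos 8,9,10,11,12,13,14,15,24,25,26,27,28,29,30,31): 0⊕1⊕1⊕1⊕1⊕1⊕0⊕0⊕1⊕0⊕0⊕0⊕0⊕0⊕0⊕0 = 0
s16 (pos 16,17,18,19,20,21,22,23,24,25,26,27,28,29,30,31): 1⊕0⊕0⊕1⊕0⊕1⊕0⊕0⊕1⊕0⊕0⊕0⊕0⊕0⊕0⊕0 = 0
Syndrome s16…s1 = 00000 → no error.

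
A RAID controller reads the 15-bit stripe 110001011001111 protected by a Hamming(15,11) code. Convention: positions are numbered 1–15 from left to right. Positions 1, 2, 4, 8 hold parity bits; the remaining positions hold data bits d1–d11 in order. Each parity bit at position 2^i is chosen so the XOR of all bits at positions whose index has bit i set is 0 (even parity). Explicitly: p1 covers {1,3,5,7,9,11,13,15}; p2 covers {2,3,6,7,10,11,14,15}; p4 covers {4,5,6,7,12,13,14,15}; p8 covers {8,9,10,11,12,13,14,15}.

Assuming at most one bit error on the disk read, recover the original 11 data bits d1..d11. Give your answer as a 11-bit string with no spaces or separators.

s1 (pos 1,3,5,7,9,11,13,15): 1⊕0⊕0⊕0⊕1⊕0⊕1⊕1 = 0
s2 (pos 2,3,6,7,10,11,14,15): 1⊕0⊕1⊕0⊕0⊕0⊕1⊕1 = 0
s4 (pos 4,5,6,7,12,13,14,15): 0⊕0⊕1⊕0⊕1⊕1⊕1⊕1 = 1
s8 (pos 8,9,10,11,12,13,14,15): 1⊕1⊕0⊕0⊕1⊕1⊕1⊕1 = 0
Syndrome s8…s1 = 0100 → error at position 4.
Flip position 4: 110001011001111 → 110101011001111
Read data bits from positions 3,5,6,7,9,10,11,12,13,14,15: 00101001111

00101001111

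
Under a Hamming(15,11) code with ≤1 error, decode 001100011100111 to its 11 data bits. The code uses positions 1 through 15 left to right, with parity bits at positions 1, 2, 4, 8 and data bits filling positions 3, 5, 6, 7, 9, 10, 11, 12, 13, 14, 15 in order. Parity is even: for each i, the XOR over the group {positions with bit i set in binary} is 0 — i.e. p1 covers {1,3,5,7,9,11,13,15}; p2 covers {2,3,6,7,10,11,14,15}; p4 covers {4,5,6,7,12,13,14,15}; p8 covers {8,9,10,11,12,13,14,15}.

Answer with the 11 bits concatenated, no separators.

10001100111

s1 (pos 1,3,5,7,9,11,13,15): 0⊕1⊕0⊕0⊕1⊕0⊕1⊕1 = 0
s2 (pos 2,3,6,7,10,11,14,15): 0⊕1⊕0⊕0⊕1⊕0⊕1⊕1 = 0
s4 (pos 4,5,6,7,12,13,14,15): 1⊕0⊕0⊕0⊕0⊕1⊕1⊕1 = 0
s8 (pos 8,9,10,11,12,13,14,15): 1⊕1⊕1⊕0⊕0⊕1⊕1⊕1 = 0
Syndrome s8…s1 = 0000 → no error.
Read data bits from positions 3,5,6,7,9,10,11,12,13,14,15: 10001100111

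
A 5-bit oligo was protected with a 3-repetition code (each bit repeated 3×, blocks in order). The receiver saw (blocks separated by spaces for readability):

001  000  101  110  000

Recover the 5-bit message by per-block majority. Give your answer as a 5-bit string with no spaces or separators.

00110

Block 1 (001): 1 one → 0
Block 2 (000): 0 ones → 0
Block 3 (101): 2 ones → 1
Block 4 (110): 2 ones → 1
Block 5 (000): 0 ones → 0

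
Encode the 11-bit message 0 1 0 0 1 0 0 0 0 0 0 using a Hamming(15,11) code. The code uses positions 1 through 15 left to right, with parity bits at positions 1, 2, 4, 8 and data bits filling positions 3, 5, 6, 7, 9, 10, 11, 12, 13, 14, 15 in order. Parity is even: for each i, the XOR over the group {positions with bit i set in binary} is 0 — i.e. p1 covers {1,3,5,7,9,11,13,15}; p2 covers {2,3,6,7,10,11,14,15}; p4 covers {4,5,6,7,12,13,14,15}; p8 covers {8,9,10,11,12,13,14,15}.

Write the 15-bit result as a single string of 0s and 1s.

Place data at non-parity positions: p1 p2 0 p4 1 0 0 p8 1 0 0 0 0 0 0
p1 (pos 1,3,5,7,9,11,13,15): XOR of data positions = 0⊕1⊕0⊕1⊕0⊕0⊕0 = 0
p2 (pos 2,3,6,7,10,11,14,15): XOR of data positions = 0⊕0⊕0⊕0⊕0⊕0⊕0 = 0
p4 (pos 4,5,6,7,12,13,14,15): XOR of data positions = 1⊕0⊕0⊕0⊕0⊕0⊕0 = 1
p8 (pos 8,9,10,11,12,13,14,15): XOR of data positions = 1⊕0⊕0⊕0⊕0⊕0⊕0 = 1
Codeword: 000110011000000

000110011000000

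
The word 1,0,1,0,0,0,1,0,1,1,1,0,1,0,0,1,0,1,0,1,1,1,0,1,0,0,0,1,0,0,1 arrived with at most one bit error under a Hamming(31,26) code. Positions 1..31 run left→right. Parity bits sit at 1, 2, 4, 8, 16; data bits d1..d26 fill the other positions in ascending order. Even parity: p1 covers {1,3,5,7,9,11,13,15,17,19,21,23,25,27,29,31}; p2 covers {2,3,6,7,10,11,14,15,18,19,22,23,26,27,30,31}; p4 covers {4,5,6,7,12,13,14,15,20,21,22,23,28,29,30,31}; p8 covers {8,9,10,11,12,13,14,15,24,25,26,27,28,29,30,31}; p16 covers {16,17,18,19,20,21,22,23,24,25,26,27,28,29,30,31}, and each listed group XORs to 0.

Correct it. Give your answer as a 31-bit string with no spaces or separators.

s1 (pos 1,3,5,7,9,11,13,15,17,19,21,23,25,27,29,31): 1⊕1⊕0⊕1⊕1⊕1⊕1⊕0⊕0⊕0⊕1⊕0⊕0⊕0⊕0⊕1 = 0
s2 (pos 2,3,6,7,10,11,14,15,18,19,22,23,26,27,30,31): 0⊕1⊕0⊕1⊕1⊕1⊕0⊕0⊕1⊕0⊕1⊕0⊕0⊕0⊕0⊕1 = 1
s4 (pos 4,5,6,7,12,13,14,15,20,21,22,23,28,29,30,31): 0⊕0⊕0⊕1⊕0⊕1⊕0⊕0⊕1⊕1⊕1⊕0⊕1⊕0⊕0⊕1 = 1
s8 (pos 8,9,10,11,12,13,14,15,24,25,26,27,28,29,30,31): 0⊕1⊕1⊕1⊕0⊕1⊕0⊕0⊕1⊕0⊕0⊕0⊕1⊕0⊕0⊕1 = 1
s16 (pos 16,17,18,19,20,21,22,23,24,25,26,27,28,29,30,31): 1⊕0⊕1⊕0⊕1⊕1⊕1⊕0⊕1⊕0⊕0⊕0⊕1⊕0⊕0⊕1 = 0
Syndrome s16…s1 = 01110 → error at position 14.
Flip position 14: 1010001011101001010111010001001 → 1010001011101101010111010001001

1010001011101101010111010001001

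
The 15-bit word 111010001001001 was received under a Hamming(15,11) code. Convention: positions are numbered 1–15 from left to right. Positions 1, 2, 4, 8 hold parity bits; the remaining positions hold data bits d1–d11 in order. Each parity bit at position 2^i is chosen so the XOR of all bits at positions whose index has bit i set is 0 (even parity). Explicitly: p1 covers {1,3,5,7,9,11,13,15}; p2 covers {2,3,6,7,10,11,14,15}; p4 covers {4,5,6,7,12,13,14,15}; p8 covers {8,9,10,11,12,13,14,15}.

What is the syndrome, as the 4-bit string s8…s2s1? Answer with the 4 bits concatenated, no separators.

s1 (pos 1,3,5,7,9,11,13,15): 1⊕1⊕1⊕0⊕1⊕0⊕0⊕1 = 1
s2 (pos 2,3,6,7,10,11,14,15): 1⊕1⊕0⊕0⊕0⊕0⊕0⊕1 = 1
s4 (pos 4,5,6,7,12,13,14,15): 0⊕1⊕0⊕0⊕1⊕0⊕0⊕1 = 1
s8 (pos 8,9,10,11,12,13,14,15): 0⊕1⊕0⊕0⊕1⊕0⊕0⊕1 = 1
Syndrome s8…s1 = 1111 → error at position 15.

1111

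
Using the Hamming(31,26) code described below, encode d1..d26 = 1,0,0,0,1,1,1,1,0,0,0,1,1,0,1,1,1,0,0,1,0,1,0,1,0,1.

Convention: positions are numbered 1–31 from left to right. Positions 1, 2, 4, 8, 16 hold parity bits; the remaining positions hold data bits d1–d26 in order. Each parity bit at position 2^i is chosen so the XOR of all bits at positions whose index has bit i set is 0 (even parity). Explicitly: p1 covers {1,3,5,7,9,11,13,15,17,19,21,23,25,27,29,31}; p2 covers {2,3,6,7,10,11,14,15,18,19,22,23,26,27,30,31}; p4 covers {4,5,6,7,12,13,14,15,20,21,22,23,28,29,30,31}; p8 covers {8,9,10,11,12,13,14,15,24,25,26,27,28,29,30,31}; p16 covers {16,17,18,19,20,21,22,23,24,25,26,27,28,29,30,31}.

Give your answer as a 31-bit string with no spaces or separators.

1110000011110001110111001010101

Place data at non-parity positions: p1 p2 1 p4 0 0 0 p8 1 1 1 1 0 0 0 p16 1 1 0 1 1 1 0 0 1 0 1 0 1 0 1
p1 (pos 1,3,5,7,9,11,13,15,17,19,21,23,25,27,29,31): XOR of data positions = 1⊕0⊕0⊕1⊕1⊕0⊕0⊕1⊕0⊕1⊕0⊕1⊕1⊕1⊕1 = 1
p2 (pos 2,3,6,7,10,11,14,15,18,19,22,23,26,27,30,31): XOR of data positions = 1⊕0⊕0⊕1⊕1⊕0⊕0⊕1⊕0⊕1⊕0⊕0⊕1⊕0⊕1 = 1
p4 (pos 4,5,6,7,12,13,14,15,20,21,22,23,28,29,30,31): XOR of data positions = 0⊕0⊕0⊕1⊕0⊕0⊕0⊕1⊕1⊕1⊕0⊕0⊕1⊕0⊕1 = 0
p8 (pos 8,9,10,11,12,13,14,15,24,25,26,27,28,29,30,31): XOR of data positions = 1⊕1⊕1⊕1⊕0⊕0⊕0⊕0⊕1⊕0⊕1⊕0⊕1⊕0⊕1 = 0
p16 (pos 16,17,18,19,20,21,22,23,24,25,26,27,28,29,30,31): XOR of data positions = 1⊕1⊕0⊕1⊕1⊕1⊕0⊕0⊕1⊕0⊕1⊕0⊕1⊕0⊕1 = 1
Codeword: 1110000011110001110111001010101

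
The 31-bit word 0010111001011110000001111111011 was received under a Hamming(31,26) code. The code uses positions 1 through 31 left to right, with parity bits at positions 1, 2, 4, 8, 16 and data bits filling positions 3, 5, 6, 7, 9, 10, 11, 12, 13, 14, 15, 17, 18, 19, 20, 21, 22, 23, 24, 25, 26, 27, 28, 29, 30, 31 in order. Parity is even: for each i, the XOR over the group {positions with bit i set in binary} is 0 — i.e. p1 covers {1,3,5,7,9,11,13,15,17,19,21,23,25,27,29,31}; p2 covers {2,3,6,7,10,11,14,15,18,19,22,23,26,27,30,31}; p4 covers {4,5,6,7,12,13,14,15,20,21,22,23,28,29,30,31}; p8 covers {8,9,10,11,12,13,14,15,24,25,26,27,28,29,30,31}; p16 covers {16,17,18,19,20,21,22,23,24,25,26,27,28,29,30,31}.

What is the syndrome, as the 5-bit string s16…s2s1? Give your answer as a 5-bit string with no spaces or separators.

s1 (pos 1,3,5,7,9,11,13,15,17,19,21,23,25,27,29,31): 0⊕1⊕1⊕1⊕0⊕0⊕1⊕1⊕0⊕0⊕0⊕1⊕1⊕1⊕0⊕1 = 1
s2 (pos 2,3,6,7,10,11,14,15,18,19,22,23,26,27,30,31): 0⊕1⊕1⊕1⊕1⊕0⊕1⊕1⊕0⊕0⊕1⊕1⊕1⊕1⊕1⊕1 = 0
s4 (pos 4,5,6,7,12,13,14,15,20,21,22,23,28,29,30,31): 0⊕1⊕1⊕1⊕1⊕1⊕1⊕1⊕0⊕0⊕1⊕1⊕1⊕0⊕1⊕1 = 0
s8 (pos 8,9,10,11,12,13,14,15,24,25,26,27,28,29,30,31): 0⊕0⊕1⊕0⊕1⊕1⊕1⊕1⊕1⊕1⊕1⊕1⊕1⊕0⊕1⊕1 = 0
s16 (pos 16,17,18,19,20,21,22,23,24,25,26,27,28,29,30,31): 0⊕0⊕0⊕0⊕0⊕0⊕1⊕1⊕1⊕1⊕1⊕1⊕1⊕0⊕1⊕1 = 1
Syndrome s16…s1 = 10001 → error at position 17.

10001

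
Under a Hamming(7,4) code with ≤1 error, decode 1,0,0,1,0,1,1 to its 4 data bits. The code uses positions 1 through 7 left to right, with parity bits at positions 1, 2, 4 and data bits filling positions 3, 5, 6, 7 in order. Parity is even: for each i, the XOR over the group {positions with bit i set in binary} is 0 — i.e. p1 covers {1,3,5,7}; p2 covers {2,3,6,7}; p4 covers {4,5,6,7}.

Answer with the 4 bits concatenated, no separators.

0011

s1 (pos 1,3,5,7): 1⊕0⊕0⊕1 = 0
s2 (pos 2,3,6,7): 0⊕0⊕1⊕1 = 0
s4 (pos 4,5,6,7): 1⊕0⊕1⊕1 = 1
Syndrome s4…s1 = 100 → error at position 4.
Flip position 4: 1001011 → 1000011
Read data bits from positions 3,5,6,7: 0011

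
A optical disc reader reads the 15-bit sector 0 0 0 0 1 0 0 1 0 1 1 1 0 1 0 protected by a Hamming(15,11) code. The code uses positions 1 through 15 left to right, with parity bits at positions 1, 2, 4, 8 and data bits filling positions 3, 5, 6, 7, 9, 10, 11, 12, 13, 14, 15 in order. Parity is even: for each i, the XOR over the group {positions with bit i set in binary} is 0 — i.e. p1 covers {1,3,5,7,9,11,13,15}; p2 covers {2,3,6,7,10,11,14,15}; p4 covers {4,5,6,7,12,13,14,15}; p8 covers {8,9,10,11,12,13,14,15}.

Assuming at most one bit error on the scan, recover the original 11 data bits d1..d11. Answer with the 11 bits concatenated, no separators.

s1 (pos 1,3,5,7,9,11,13,15): 0⊕0⊕1⊕0⊕0⊕1⊕0⊕0 = 0
s2 (pos 2,3,6,7,10,11,14,15): 0⊕0⊕0⊕0⊕1⊕1⊕1⊕0 = 1
s4 (pos 4,5,6,7,12,13,14,15): 0⊕1⊕0⊕0⊕1⊕0⊕1⊕0 = 1
s8 (pos 8,9,10,11,12,13,14,15): 1⊕0⊕1⊕1⊕1⊕0⊕1⊕0 = 1
Syndrome s8…s1 = 1110 → error at position 14.
Flip position 14: 000010010111010 → 000010010111000
Read data bits from positions 3,5,6,7,9,10,11,12,13,14,15: 01000111000

01000111000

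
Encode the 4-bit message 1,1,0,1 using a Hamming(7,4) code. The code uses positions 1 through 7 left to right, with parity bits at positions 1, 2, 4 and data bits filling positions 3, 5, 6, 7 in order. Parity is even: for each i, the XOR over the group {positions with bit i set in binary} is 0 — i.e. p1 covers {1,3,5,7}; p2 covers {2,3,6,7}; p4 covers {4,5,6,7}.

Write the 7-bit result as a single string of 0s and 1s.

1010101

Place data at non-parity positions: p1 p2 1 p4 1 0 1
p1 (pos 1,3,5,7): XOR of data positions = 1⊕1⊕1 = 1
p2 (pos 2,3,6,7): XOR of data positions = 1⊕0⊕1 = 0
p4 (pos 4,5,6,7): XOR of data positions = 1⊕0⊕1 = 0
Codeword: 1010101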